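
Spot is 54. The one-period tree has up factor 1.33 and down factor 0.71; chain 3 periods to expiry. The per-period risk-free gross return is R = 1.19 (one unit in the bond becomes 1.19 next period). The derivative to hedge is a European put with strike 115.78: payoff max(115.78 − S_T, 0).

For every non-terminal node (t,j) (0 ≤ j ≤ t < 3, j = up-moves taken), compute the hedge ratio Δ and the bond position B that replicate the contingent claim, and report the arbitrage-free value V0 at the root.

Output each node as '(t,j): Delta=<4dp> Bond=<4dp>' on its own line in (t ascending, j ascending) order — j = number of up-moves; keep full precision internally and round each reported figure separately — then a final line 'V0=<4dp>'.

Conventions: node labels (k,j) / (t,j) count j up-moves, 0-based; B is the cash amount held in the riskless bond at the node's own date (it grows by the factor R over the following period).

Arbitrage-free pricing uses the up-move probability p* = (R−d)/(u−d) = 0.7742, discounting each step at R = 1.19.
Payoffs at expiry: V(3,0)=96.4528, V(3,1)=79.5755, V(3,2)=47.9604, V(3,3)=0.0000
  t=2,j=0: stock 27.2214 → up 36.2045 (V=79.5755), down 19.3272 (V=96.4528). Price 70.0727; hedge Δ=-1.0000, bond B=97.2941.
  t=2,j=1: stock 50.9922 → up 67.8196 (V=47.9604), down 36.2045 (V=79.5755). Price 46.3019; hedge Δ=-1.0000, bond B=97.2941.
  t=2,j=2: stock 95.5206 → up 127.0424 (V=0.0000), down 67.8196 (V=47.9604). Price 9.1006; hedge Δ=-0.8098, bond B=86.4561.
  t=1,j=0: stock 38.3400 → up 50.9922 (V=46.3019), down 27.2214 (V=70.0727). Price 43.4198; hedge Δ=-1.0000, bond B=81.7598.
  t=1,j=1: stock 71.8200 → up 95.5206 (V=9.1006), down 50.9922 (V=46.3019). Price 14.7067; hedge Δ=-0.8355, bond B=74.7087.
  t=0,j=0: stock 54.0000 → up 71.8200 (V=14.7067), down 38.3400 (V=43.4198). Price 17.8069; hedge Δ=-0.8576, bond B=64.1184.
Check: Δ(0,0)·S0 + B(0,0) = 17.8069 = V0.

(0,0): Delta=-0.8576 Bond=64.1184
(1,0): Delta=-1.0000 Bond=81.7598
(1,1): Delta=-0.8355 Bond=74.7087
(2,0): Delta=-1.0000 Bond=97.2941
(2,1): Delta=-1.0000 Bond=97.2941
(2,2): Delta=-0.8098 Bond=86.4561
V0=17.8069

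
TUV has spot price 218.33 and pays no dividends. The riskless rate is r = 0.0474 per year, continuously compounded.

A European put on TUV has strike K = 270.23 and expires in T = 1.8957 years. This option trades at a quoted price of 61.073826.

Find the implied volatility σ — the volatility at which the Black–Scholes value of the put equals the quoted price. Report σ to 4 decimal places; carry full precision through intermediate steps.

At σ = 0.3585 the Black–Scholes value reproduces the quote:
σ√T = 0.3585·√1.8957 = 0.493599
d₁ = (ln(S/K) + (r+σ²/2)T) / (σ√T) = (ln(218.33/270.23) + (0.0474+0.3585²/2)·1.8957) / 0.493599 = (-0.213266 + 0.211676) / 0.493599 = -0.003221
d₂ = d₁ − σ√T = -0.003221 − 0.493599 = -0.496819
e^{−rT} = 0.914063
N(−d₁) = 0.501285,  N(−d₂) = 0.690342
V = K·e^{−rT}·N(−d₂) − S·N(−d₁) = 170.519359 − 109.445533 = 61.073826 (matching the quote); vega is positive throughout, so no other σ reproduces this price

sigma = 0.3585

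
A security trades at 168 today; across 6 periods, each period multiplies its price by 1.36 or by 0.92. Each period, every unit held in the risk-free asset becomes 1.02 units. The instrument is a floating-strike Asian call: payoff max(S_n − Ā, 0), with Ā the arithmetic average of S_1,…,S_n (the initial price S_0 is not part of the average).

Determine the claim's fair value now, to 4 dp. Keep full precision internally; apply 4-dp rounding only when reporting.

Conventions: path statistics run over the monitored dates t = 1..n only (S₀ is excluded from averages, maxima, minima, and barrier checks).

price = 18.1551

Set p* = 0.2273 (from d < R < u); the path-dependent value is the discounted p*-expectation over all price paths.
Enumerate all 2^6 = 64 price paths (U = up ×1.36, D = down ×0.92); each path with k up-moves has probability p*^k·(1−p*)^(6−k).
DDDDDD: Ā=126.7537, payoff=0.0000, prob=0.212891
UDDDDD: Ā=187.3750, payoff=0.0000, prob=0.062615
DUDDDD: Ā=175.0550, payoff=0.0000, prob=0.062615
UUDDDD: Ā=258.7770, payoff=0.0000, prob=0.018416
DDUDDD: Ā=163.7206, payoff=0.0000, prob=0.062615
UDUDDD: Ā=242.0218, payoff=0.0000, prob=0.018416
DUUDDD: Ā=229.7018, payoff=0.0000, prob=0.018416
UUUDDD: Ā=339.5592, payoff=0.0000, prob=0.005417
DDDUDD: Ā=153.2930, payoff=0.0000, prob=0.062615
UDDUDD: Ā=226.6070, payoff=0.0000, prob=0.018416
DUDUDD: Ā=214.2870, payoff=8.3198, prob=0.018416
UUDUDD: Ā=316.7721, payoff=12.2988, prob=0.005417
DDUUDD: Ā=202.9526, payoff=19.6542, prob=0.018416
UDUUDD: Ā=300.0169, payoff=29.0540, prob=0.005417
DUUUDD: Ā=287.6969, payoff=41.3740, prob=0.005417
UUUUDD: Ā=425.2911, payoff=61.1616, prob=0.001593
DDDDUD: Ā=143.6995, payoff=6.8874, prob=0.062615
UDDDUD: Ā=212.4254, payoff=10.1814, prob=0.018416
DUDDUD: Ā=200.1054, payoff=22.5014, prob=0.018416
UUDDUD: Ā=295.8080, payoff=33.2629, prob=0.005417
DDUDUD: Ā=188.7710, payoff=33.8358, prob=0.018416
UDUDUD: Ā=279.0528, payoff=50.0181, prob=0.005417
DUUDUD: Ā=266.7328, payoff=62.3381, prob=0.005417
UUUDUD: Ā=394.3006, payoff=92.1520, prob=0.001593
DDDUUD: Ā=178.3434, payoff=44.2634, prob=0.018416
UDDUUD: Ā=263.6380, payoff=65.4329, prob=0.005417
DUDUUD: Ā=251.3180, payoff=77.7529, prob=0.005417
UUDUUD: Ā=371.5136, payoff=114.9391, prob=0.001593
DDUUUD: Ā=239.9836, payoff=89.0873, prob=0.005417
UDUUUD: Ā=354.7584, payoff=131.6943, prob=0.001593
DUUUUD: Ā=342.4384, payoff=144.0143, prob=0.001593
UUUUUD: Ā=506.2132, payoff=212.8907, prob=0.000469
DDDDDU: Ā=134.8736, payoff=15.7134, prob=0.062615
UDDDDU: Ā=199.3783, payoff=23.2285, prob=0.018416
DUDDDU: Ā=187.0583, payoff=35.5485, prob=0.018416
UUDDDU: Ā=276.5210, payoff=52.5499, prob=0.005417
DDUDDU: Ā=175.7239, payoff=46.8829, prob=0.018416
UDUDDU: Ā=259.7658, payoff=69.3051, prob=0.005417
DUUDDU: Ā=247.4458, payoff=81.6251, prob=0.005417
UUUDDU: Ā=365.7895, payoff=120.6632, prob=0.001593
DDDUDU: Ā=165.2963, payoff=57.3105, prob=0.018416
UDDUDU: Ā=244.3510, payoff=84.7199, prob=0.005417
DUDUDU: Ā=232.0310, payoff=97.0399, prob=0.005417
UUDUDU: Ā=343.0024, payoff=143.4503, prob=0.001593
DDUUDU: Ā=220.6966, payoff=108.3743, prob=0.005417
UDUUDU: Ā=326.2472, payoff=160.2055, prob=0.001593
DUUUDU: Ā=313.9272, payoff=172.5255, prob=0.001593
UUUUDU: Ā=464.0663, payoff=255.0376, prob=0.000469
DDDDUU: Ā=155.7028, payoff=66.9039, prob=0.018416
UDDDUU: Ā=230.1694, payoff=98.9015, prob=0.005417
DUDDUU: Ā=217.8494, payoff=111.2215, prob=0.005417
UUDDUU: Ā=322.0383, payoff=164.4144, prob=0.001593
DDUDUU: Ā=206.5150, payoff=122.5559, prob=0.005417
UDUDUU: Ā=305.2831, payoff=181.1696, prob=0.001593
DUUDUU: Ā=292.9631, payoff=193.4896, prob=0.001593
UUUDUU: Ā=433.0758, payoff=286.0281, prob=0.000469
DDDUUU: Ā=196.0874, payoff=132.9835, prob=0.005417
UDDUUU: Ā=289.8683, payoff=196.5844, prob=0.001593
DUDUUU: Ā=277.5483, payoff=208.9044, prob=0.001593
UUDUUU: Ā=410.2888, payoff=308.8151, prob=0.000469
DDUUUU: Ā=266.2139, payoff=220.2388, prob=0.001593
UDUUUU: Ā=393.5336, payoff=325.5703, prob=0.000469
DUUUUU: Ā=381.2136, payoff=337.8903, prob=0.000469
UUUUUU: Ā=563.5331, payoff=499.4901, prob=0.000138
Price = Σ prob·payoff / R^6 = 20.445535 / 1.126162 = 18.1551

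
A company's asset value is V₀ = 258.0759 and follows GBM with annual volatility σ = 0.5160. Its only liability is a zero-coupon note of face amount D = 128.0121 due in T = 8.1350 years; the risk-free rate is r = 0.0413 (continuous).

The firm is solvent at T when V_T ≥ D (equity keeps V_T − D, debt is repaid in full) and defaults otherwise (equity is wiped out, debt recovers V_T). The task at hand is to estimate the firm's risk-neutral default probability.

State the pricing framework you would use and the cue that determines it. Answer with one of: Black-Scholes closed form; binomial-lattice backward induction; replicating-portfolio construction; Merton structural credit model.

framework: Merton structural credit model

Key observation: the data describe a firm's assets (V₀ = 258.0759, GBM) and a single zero-coupon debt of face 128.0121, so credit quantities follow from equity-as-call in the structural model.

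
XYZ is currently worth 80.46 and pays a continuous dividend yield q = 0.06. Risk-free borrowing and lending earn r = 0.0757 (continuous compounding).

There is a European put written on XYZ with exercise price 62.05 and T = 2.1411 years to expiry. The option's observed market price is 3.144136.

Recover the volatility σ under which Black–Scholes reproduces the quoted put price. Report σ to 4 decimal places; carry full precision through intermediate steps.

sigma = 0.2690

At σ = 0.2690 the Black–Scholes value reproduces the quote:
σ√T = 0.269·√2.1411 = 0.393614
d₁ = (ln(S/K) + (r−q+σ²/2)T) / (σ√T) = (ln(80.46/62.05) + (0.0757−0.06+0.269²/2)·2.1411) / 0.393614 = (0.259820 + 0.111081) / 0.393614 = 0.942296
d₂ = d₁ − σ√T = 0.942296 − 0.393614 = 0.548682
e^{−rT} = 0.850372
e^{−qT} = 0.879443
N(−d₁) = 0.173021,  N(−d₂) = 0.291612
V = K·e^{−rT}·N(−d₂) − S·e^{−qT}·N(−d₁) = 15.387079 − 12.242943 = 3.144136 (the quoted price), and the Black–Scholes price is strictly increasing in σ, so σ is unique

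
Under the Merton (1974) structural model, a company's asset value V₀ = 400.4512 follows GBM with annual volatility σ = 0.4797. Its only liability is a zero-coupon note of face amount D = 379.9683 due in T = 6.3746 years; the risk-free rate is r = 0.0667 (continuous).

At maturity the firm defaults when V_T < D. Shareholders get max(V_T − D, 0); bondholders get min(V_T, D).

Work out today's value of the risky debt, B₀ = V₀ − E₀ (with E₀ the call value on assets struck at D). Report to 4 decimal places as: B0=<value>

B0=166.9499

Work the structural quantities from V₀ = 400.4512 against face 379.9683:
d₁ = [ln(V₀/D) + (r + σ²/2)T] / (σ√T)
   = [ln(400.4512/379.9683) + (0.0667 + 0.5·0.4797²)·6.3746] / (0.4797·√6.3746)
   = [0.052504 + 1.158622] / 1.211145 = 0.999984
d₂ = d₁ − σ√T = 0.999984 − 1.211145 = -0.211161
N(d₁) = 0.841341,  N(d₂) = 0.416381,  e^(−rT) = 0.653648
E₀ = V₀·N(d₁) − D·e^(−rT)·N(d₂)
   = 400.4512·0.841341 − 379.9683·0.653648·0.416381 = 233.501287
B₀ = V₀ − E₀ = 400.4512 − 233.501287 = 166.949913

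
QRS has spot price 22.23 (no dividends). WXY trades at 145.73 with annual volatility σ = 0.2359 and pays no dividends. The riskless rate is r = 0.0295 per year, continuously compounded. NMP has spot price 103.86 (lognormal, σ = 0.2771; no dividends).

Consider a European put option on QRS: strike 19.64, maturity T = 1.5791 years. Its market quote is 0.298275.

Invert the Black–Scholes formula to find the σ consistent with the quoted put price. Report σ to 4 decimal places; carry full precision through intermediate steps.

At σ = 0.1371 the Black–Scholes value reproduces the quote:
σ√T = 0.1371·√1.5791 = 0.172283
d₁ = (ln(S/K) + (r+σ²/2)T) / (σ√T) = (ln(22.23/19.64) + (0.0295+0.1371²/2)·1.5791) / 0.172283 = (0.123874 + 0.061424) / 0.172283 = 1.075548
d₂ = d₁ − σ√T = 1.075548 − 0.172283 = 0.903265
e^{−rT} = 0.954485
N(−d₁) = 0.141065,  N(−d₂) = 0.183193
V = K·e^{−rT}·N(−d₂) − S·N(−d₁) = 3.434144 − 3.135869 = 0.298275 (the observed quote) — the price is monotone increasing in volatility, hence this σ is the only solution

sigma = 0.1371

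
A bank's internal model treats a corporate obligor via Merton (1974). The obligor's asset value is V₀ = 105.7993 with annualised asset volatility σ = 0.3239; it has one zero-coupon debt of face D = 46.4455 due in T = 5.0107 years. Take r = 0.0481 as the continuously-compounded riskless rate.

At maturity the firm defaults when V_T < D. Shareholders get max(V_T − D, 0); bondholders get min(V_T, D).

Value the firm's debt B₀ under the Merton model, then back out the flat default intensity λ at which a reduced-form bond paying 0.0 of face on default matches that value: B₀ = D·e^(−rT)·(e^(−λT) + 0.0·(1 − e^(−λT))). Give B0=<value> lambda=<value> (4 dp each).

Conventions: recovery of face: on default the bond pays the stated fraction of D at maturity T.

Equity is a call on the firm's assets struck at D = 46.4455:
d₁ = [ln(V₀/D) + (r + σ²/2)T] / (σ√T)
   = [ln(105.7993/46.4455) + (0.0481 + 0.5·0.3239²)·5.0107] / (0.3239·√5.0107)
   = [0.823264 + 0.503854] / 0.725037 = 1.830415
d₂ = d₁ − σ√T = 1.830415 − 0.725037 = 1.105378
N(d₁) = 0.966406,  N(d₂) = 0.865502,  e^(−rT) = 0.785830
E₀ = V₀·N(d₁) − D·e^(−rT)·N(d₂)
   = 105.7993·0.966406 − 46.4455·0.785830·0.865502 = 70.655753
B₀ = V₀ − E₀ = 105.7993 − 70.655753 = 35.143547
e^(−λT) = (B₀·e^(rT)/D − 0)/(1 − 0) = (35.1435·1.272540/46.4455 − 0)/1 = 0.96288121
λ = −ln(0.96288121)/5.0107 = 0.007549

B0=35.1435 lambda=0.0075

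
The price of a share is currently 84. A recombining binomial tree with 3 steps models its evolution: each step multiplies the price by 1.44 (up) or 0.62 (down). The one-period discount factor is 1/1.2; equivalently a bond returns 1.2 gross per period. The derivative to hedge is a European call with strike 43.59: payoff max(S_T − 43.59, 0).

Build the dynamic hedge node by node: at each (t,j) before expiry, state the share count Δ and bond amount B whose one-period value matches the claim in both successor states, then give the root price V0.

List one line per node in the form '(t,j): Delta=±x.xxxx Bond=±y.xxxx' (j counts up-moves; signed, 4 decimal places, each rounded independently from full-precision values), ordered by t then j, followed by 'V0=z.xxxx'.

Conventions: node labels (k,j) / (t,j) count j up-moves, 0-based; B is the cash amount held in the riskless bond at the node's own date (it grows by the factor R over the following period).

The replicating-portfolio and risk-neutral prices coincide; use p* = (1.2−0.62)/(1.44−0.62) = 0.7073 for the latter.
Terminal payoffs: V(3,0)=0.0000, V(3,1)=2.9070, V(3,2)=64.4031, V(3,3)=207.2327
  t=2,j=0: stock 32.2896 → up 46.4970 (V=2.9070), down 20.0196 (V=0.0000). Price 1.7135; hedge Δ=0.1098, bond B=-1.8317.
  t=2,j=1: stock 74.9952 → up 107.9931 (V=64.4031), down 46.4970 (V=2.9070). Price 38.6702; hedge Δ=1.0000, bond B=-36.3250.
  t=2,j=2: stock 174.1824 → up 250.8227 (V=207.2327), down 107.9931 (V=64.4031). Price 137.8574; hedge Δ=1.0000, bond B=-36.3250.
  t=1,j=0: stock 52.0800 → up 74.9952 (V=38.6702), down 32.2896 (V=1.7135). Price 23.2113; hedge Δ=0.8654, bond B=-21.8578.
  t=1,j=1: stock 120.9600 → up 174.1824 (V=137.8574), down 74.9952 (V=38.6702). Price 90.6892; hedge Δ=1.0000, bond B=-30.2708.
  t=0,j=0: stock 84.0000 → up 120.9600 (V=90.6892), down 52.0800 (V=23.2113). Price 59.1163; hedge Δ=0.9796, bond B=-23.1737.
As a check, the time-0 holding Δ(0,0)·S0 + B(0,0) comes to 59.1163 — exactly V0.

(0,0): Delta=0.9796 Bond=-23.1737
(1,0): Delta=0.8654 Bond=-21.8578
(1,1): Delta=1.0000 Bond=-30.2708
(2,0): Delta=0.1098 Bond=-1.8317
(2,1): Delta=1.0000 Bond=-36.3250
(2,2): Delta=1.0000 Bond=-36.3250
V0=59.1163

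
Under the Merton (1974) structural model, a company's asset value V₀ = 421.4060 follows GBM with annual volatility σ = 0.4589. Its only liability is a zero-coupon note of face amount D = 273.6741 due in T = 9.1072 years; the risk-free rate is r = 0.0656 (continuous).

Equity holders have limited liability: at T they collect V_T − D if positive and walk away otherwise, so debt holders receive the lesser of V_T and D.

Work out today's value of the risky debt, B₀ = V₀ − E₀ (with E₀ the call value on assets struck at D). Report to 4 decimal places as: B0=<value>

B0=110.1774

Equity is a call on the firm's assets struck at D = 273.6741:
d₁ = [ln(V₀/D) + (r + σ²/2)T] / (σ√T)
   = [ln(421.4060/273.6741) + (0.0656 + 0.5·0.4589²)·9.1072] / (0.4589·√9.1072)
   = [0.431659 + 1.556371] / 1.384875 = 1.435531
d₂ = d₁ − σ√T = 1.435531 − 1.384875 = 0.050656
N(d₁) = 0.924432,  N(d₂) = 0.520200,  e^(−rT) = 0.550223
E₀ = V₀·N(d₁) − D·e^(−rT)·N(d₂)
   = 421.4060·0.924432 − 273.6741·0.550223·0.520200 = 311.228592
B₀ = V₀ − E₀ = 421.4060 − 311.228592 = 110.177408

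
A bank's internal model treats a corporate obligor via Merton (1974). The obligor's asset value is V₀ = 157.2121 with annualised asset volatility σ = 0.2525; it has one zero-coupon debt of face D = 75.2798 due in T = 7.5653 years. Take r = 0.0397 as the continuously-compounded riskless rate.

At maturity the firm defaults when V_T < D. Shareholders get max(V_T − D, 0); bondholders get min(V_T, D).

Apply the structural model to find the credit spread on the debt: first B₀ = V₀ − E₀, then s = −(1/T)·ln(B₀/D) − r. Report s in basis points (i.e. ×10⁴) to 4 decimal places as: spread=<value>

spread=44.7247

Equity is a call on the firm's assets struck at D = 75.2798:
d₁ = [ln(V₀/D) + (r + σ²/2)T] / (σ√T)
   = [ln(157.2121/75.2798) + (0.0397 + 0.5·0.2525²)·7.5653] / (0.2525·√7.5653)
   = [0.736384 + 0.541510] / 0.694504 = 1.840011
d₂ = d₁ − σ√T = 1.840011 − 0.694504 = 1.145507
N(d₁) = 0.967117,  N(d₂) = 0.874000,  e^(−rT) = 0.740565
E₀ = V₀·N(d₁) − D·e^(−rT)·N(d₂)
   = 157.2121·0.967117 − 75.2798·0.740565·0.874000 = 103.317307
B₀ = V₀ − E₀ = 157.2121 − 103.317307 = 53.894793
spread = −(1/T)·ln(B₀/D) − r = −(1/7.5653)·ln(53.894793/75.2798) − 0.0397 = 0.00447247
in basis points: 0.00447247 × 10⁴ = 44.7247 bp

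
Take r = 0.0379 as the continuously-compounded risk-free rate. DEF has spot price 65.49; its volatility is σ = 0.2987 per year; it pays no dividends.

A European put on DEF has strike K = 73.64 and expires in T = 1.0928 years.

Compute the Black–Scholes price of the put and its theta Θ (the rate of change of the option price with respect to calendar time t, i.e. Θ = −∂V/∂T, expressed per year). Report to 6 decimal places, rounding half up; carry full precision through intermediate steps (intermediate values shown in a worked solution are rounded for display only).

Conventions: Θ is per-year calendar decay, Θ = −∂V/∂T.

price = 11.272460
Θ = -1.964452

σ√T = 0.2987·√1.0928 = 0.312252
d₁ = (ln(S/K) + (r+σ²/2)T) / (σ√T) = (ln(65.49/73.64) + (0.0379+0.2987²/2)·1.0928) / 0.312252 = (-0.117291 + 0.090168) / 0.312252 = -0.086863
d₂ = d₁ − σ√T = -0.086863 − 0.312252 = -0.399115
e^{−rT} = 0.959429
N(−d₁) = 0.534610,  N(−d₂) = 0.655096
Put price V = K·e^{−rT}·N(−d₂) − S·N(−d₁) = 46.284045 − 35.011585 = 11.272460
φ(d₁) = (1/√(2π))·e^{−d₁²/2} = 0.397440
Θ = −S·φ(d₁)·σ/(2√T) + r·K·e^{−rT}·N(−d₂) = −3.718618 + 1.754165 = -1.964452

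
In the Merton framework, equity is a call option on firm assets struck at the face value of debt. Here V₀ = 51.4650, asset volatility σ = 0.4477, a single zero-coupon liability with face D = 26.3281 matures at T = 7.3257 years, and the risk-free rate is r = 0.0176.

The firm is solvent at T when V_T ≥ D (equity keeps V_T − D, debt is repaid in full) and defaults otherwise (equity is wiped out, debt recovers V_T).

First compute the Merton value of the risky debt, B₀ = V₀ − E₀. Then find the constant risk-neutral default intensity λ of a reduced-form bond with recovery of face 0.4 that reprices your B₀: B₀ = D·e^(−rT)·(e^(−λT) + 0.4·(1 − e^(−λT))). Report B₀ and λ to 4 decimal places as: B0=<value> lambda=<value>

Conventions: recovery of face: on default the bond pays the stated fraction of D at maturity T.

Work the structural quantities from V₀ = 51.4650 against face 26.3281:
d₁ = [ln(V₀/D) + (r + σ²/2)T] / (σ√T)
   = [ln(51.4650/26.3281) + (0.0176 + 0.5·0.4477²)·7.3257] / (0.4477·√7.3257)
   = [0.670265 + 0.863097] / 1.211746 = 1.265415
d₂ = d₁ − σ√T = 1.265415 − 1.211746 = 0.053669
N(d₁) = 0.897139,  N(d₂) = 0.521401,  e^(−rT) = 0.879033
E₀ = V₀·N(d₁) − D·e^(−rT)·N(d₂)
   = 51.4650·0.897139 − 26.3281·0.879033·0.521401 = 34.104325
B₀ = V₀ − E₀ = 51.4650 − 34.104325 = 17.360675
e^(−λT) = (B₀·e^(rT)/D − 0.4)/(1 − 0.4) = (17.3607·1.137613/26.3281 − 0.4)/0.6 = 0.58356662
λ = −ln(0.58356662)/7.3257 = 0.073522

B0=17.3607 lambda=0.0735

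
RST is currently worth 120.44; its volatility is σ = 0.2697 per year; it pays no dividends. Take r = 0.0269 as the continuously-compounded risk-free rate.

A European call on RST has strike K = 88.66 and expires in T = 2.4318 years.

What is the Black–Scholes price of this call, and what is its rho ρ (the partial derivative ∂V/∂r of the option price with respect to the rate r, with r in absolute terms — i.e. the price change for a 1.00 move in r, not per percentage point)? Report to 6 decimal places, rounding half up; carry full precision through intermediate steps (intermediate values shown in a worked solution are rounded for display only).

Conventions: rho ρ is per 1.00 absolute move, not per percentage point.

price = 41.686155
ρ = 151.408552

σ√T = 0.2697·√2.4318 = 0.420576
d₁ = (ln(S/K) + (r+σ²/2)T) / (σ√T) = (ln(120.44/88.66) + (0.0269+0.2697²/2)·2.4318) / 0.420576 = (0.306343 + 0.153858) / 0.420576 = 1.094214
d₂ = d₁ − σ√T = 1.094214 − 0.420576 = 0.673638
e^{−rT} = 0.936678
N(d₁) = 0.863069,  N(d₂) = 0.749729
Call price V = S·N(d₁) − K·e^{−rT}·N(d₂) = 103.948081 − 62.261926 = 41.686155
ρ = K·T·e^{−rT}·N(d₂) = 151.408552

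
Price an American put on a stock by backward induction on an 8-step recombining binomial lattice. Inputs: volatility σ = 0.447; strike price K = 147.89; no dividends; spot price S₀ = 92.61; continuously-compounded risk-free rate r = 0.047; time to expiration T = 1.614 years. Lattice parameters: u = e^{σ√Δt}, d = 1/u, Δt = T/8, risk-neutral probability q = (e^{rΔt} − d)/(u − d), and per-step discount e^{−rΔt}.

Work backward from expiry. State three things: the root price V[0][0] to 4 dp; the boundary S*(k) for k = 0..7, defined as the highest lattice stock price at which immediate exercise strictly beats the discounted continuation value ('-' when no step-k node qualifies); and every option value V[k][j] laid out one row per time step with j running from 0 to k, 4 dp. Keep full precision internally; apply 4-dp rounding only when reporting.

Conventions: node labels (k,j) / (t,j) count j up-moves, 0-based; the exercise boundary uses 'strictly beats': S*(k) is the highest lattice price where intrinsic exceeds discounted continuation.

params: Δt=0.20175 u=1.22235 d=0.81809 q=0.47354 e^(-rΔt)=0.99056
t_8 payoffs: 129.3083 120.1262 106.4068 85.9081 55.2800 9.5172 0.0000 0.0000 0.0000
t_7: node(7,0) S=22.7134 payoff=125.1766 vs cont=123.7809 → 125.1766 [stop]  node(7,1) S=33.9372 payoff=113.9528 vs cont=112.5571 → 113.9528 [stop]  node(7,2) S=50.7071 payoff=97.1829 vs cont=95.7872 → 97.1829 [stop]  node(7,3) S=75.7638 payoff=72.1262 vs cont=70.7305 → 72.1262 [stop]  node(7,4) S=113.2021 payoff=34.6879 vs cont=33.2922 → 34.6879 [stop]  node(7,5) S=169.1403 payoff=0.0000 vs cont=4.9631 → 4.9631 [wait]  node(7,6) S=252.7202 payoff=0.0000 vs cont=0.0000 → 0.0000 [wait]  node(7,7) S=377.6007 payoff=0.0000 vs cont=0.0000 → 0.0000 [wait]  ⇒ S*(7)=113.2021
t_6: node(6,0) S=27.7638 payoff=120.1262 vs cont=118.7305 → 120.1262 [stop]  node(6,1) S=41.4832 payoff=106.4068 vs cont=105.0111 → 106.4068 [stop]  node(6,2) S=61.9819 payoff=85.9081 vs cont=84.5124 → 85.9081 [stop]  node(6,3) S=92.6100 payoff=55.2800 vs cont=53.8843 → 55.2800 [stop]  node(6,4) S=138.3728 payoff=9.5172 vs cont=20.4175 → 20.4175 [wait]  node(6,5) S=206.7491 payoff=0.0000 vs cont=2.5882 → 2.5882 [wait]  node(6,6) S=308.9131 payoff=0.0000 vs cont=0.0000 → 0.0000 [wait]  ⇒ S*(6)=92.6100
t_5: node(5,0) S=33.9372 payoff=113.9528 vs cont=112.5571 → 113.9528 [stop]  node(5,1) S=50.7071 payoff=97.1829 vs cont=95.7872 → 97.1829 [stop]  node(5,2) S=75.7638 payoff=72.1262 vs cont=70.7305 → 72.1262 [stop]  node(5,3) S=113.2021 payoff=34.6879 vs cont=38.4053 → 38.4053 [wait]  node(5,4) S=169.1403 payoff=0.0000 vs cont=11.8616 → 11.8616 [wait]  node(5,5) S=252.7202 payoff=0.0000 vs cont=1.3497 → 1.3497 [wait]  ⇒ S*(5)=75.7638
t_4: node(4,0) S=41.4832 payoff=106.4068 vs cont=105.0111 → 106.4068 [stop]  node(4,1) S=61.9819 payoff=85.9081 vs cont=84.5124 → 85.9081 [stop]  node(4,2) S=92.6100 payoff=55.2800 vs cont=55.6280 → 55.6280 [wait]  node(4,3) S=138.3728 payoff=9.5172 vs cont=25.5919 → 25.5919 [wait]  node(4,4) S=206.7491 payoff=0.0000 vs cont=6.8188 → 6.8188 [wait]  ⇒ S*(4)=61.9819
t_3: node(3,0) S=50.7071 payoff=97.1829 vs cont=95.7872 → 97.1829 [stop]  node(3,1) S=75.7638 payoff=72.1262 vs cont=70.8938 → 72.1262 [stop]  node(3,2) S=113.2021 payoff=34.6879 vs cont=41.0139 → 41.0139 [wait]  node(3,3) S=169.1403 payoff=0.0000 vs cont=16.5445 → 16.5445 [wait]  ⇒ S*(3)=75.7638
t_2: node(2,0) S=61.9819 payoff=85.9081 vs cont=84.5124 → 85.9081 [stop]  node(2,1) S=92.6100 payoff=55.2800 vs cont=56.8516 → 56.8516 [wait]  node(2,2) S=138.3728 payoff=9.5172 vs cont=29.1489 → 29.1489 [wait]  ⇒ S*(2)=61.9819
t_1: node(1,0) S=75.7638 payoff=72.1262 vs cont=71.4678 → 72.1262 [stop]  node(1,1) S=113.2021 payoff=34.6879 vs cont=43.3205 → 43.3205 [wait]  ⇒ S*(1)=75.7638
t_0: node(0,0) S=92.6100 payoff=55.2800 vs cont=57.9336 → 57.9336 [wait]  ⇒ S*(0)=-

price = 57.9336
boundary = - 75.7638 61.9819 75.7638 61.9819 75.7638 92.6100 113.2021
tree:
57.9336
72.1262 43.3205
85.9081 56.8516 29.1489
97.1829 72.1262 41.0139 16.5445
106.4068 85.9081 55.6280 25.5919 6.8188
113.9528 97.1829 72.1262 38.4053 11.8616 1.3497
120.1262 106.4068 85.9081 55.2800 20.4175 2.5882 0.0000
125.1766 113.9528 97.1829 72.1262 34.6879 4.9631 0.0000 0.0000
129.3083 120.1262 106.4068 85.9081 55.2800 9.5172 0.0000 0.0000 0.0000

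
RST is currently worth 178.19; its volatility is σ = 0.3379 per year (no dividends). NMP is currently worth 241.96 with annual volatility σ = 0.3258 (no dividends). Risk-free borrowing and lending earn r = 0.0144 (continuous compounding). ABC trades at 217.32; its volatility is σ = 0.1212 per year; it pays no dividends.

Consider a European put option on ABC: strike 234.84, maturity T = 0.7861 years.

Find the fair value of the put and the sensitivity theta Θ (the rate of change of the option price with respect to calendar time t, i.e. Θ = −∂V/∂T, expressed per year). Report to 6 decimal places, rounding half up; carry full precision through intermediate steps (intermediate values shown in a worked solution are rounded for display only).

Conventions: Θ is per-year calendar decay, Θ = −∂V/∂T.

σ√T = 0.1212·√0.7861 = 0.107459
d₁ = (ln(S/K) + (r+σ²/2)T) / (σ√T) = (ln(217.32/234.84) + (0.0144+0.1212²/2)·0.7861) / 0.107459 = (-0.077534 + 0.017094) / 0.107459 = -0.562449
d₂ = d₁ − σ√T = -0.562449 − 0.107459 = -0.669907
e^{−rT} = 0.988744
N(−d₁) = 0.713095,  N(−d₂) = 0.748542
Put price V = K·e^{−rT}·N(−d₂) − S·N(−d₁) = 173.808831 − 154.969759 = 18.839072
φ(d₁) = (1/√(2π))·e^{−d₁²/2} = 0.340577
Θ = −S·φ(d₁)·σ/(2√T) + r·K·e^{−rT}·N(−d₂) = −5.058821 + 2.502847 = -2.555974

price = 18.839072
Θ = -2.555974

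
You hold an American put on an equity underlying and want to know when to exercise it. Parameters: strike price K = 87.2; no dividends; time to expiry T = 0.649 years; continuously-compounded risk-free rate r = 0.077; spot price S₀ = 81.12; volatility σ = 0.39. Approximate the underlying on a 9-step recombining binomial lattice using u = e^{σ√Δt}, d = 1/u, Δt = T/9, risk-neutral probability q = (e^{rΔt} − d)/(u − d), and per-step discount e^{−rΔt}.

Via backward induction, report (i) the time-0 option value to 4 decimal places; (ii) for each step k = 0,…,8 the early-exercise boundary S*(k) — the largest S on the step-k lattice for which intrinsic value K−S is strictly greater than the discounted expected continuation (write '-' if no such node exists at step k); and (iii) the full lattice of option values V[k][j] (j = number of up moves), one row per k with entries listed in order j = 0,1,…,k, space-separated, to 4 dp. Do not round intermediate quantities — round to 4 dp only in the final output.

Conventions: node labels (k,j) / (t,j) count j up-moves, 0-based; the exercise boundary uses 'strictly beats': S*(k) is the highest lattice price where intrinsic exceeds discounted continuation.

price = 11.8008
boundary = - - - 59.2487 65.7903 59.2487 65.7903 73.0541 65.7903
tree:
11.8008
16.2418 7.4978
21.6695 11.0030 4.0813
27.9513 15.6383 6.4970 1.7147
33.8425 21.4097 10.0497 3.0221 0.4283
39.1479 27.9513 14.9997 5.2189 0.8621 0.0000
43.9258 33.8425 21.4097 8.7662 1.7351 0.0000 0.0000
48.2286 39.1479 27.9513 14.1459 3.4921 0.0000 0.0000 0.0000
52.1036 43.9258 33.8425 21.4097 7.0285 0.0000 0.0000 0.0000 0.0000
55.5932 48.2286 39.1479 27.9513 14.1459 0.0000 0.0000 0.0000 0.0000 0.0000

Δt=0.07211, u=1.11041, d=0.90057, q=0.50038, disc=e^(-rΔt)=0.99446
k=9 terminal: V=max(K-S,0) → 55.5932 48.2286 39.1479 27.9513 14.1459 0.0000 0.0000 0.0000 0.0000 0.0000
k=8: j=0 S=35.0964 intr=52.1036 cont=51.6207 V=52.1036[EX]; j=1 S=43.2742 intr=43.9258 cont=43.4429 V=43.9258[EX]; j=2 S=53.3575 intr=33.8425 cont=33.3596 V=33.8425[EX]; j=3 S=65.7903 intr=21.4097 cont=20.9269 V=21.4097[EX]; j=4 S=81.1200 intr=6.0800 cont=7.0285 V=7.0285[hold]; j=5 S=100.0217 intr=0.0000 cont=0.0000 V=0.0000[hold]; j=6 S=123.3276 intr=0.0000 cont=0.0000 V=0.0000[hold]; j=7 S=152.0640 intr=0.0000 cont=0.0000 V=0.0000[hold]; j=8 S=187.4963 intr=0.0000 cont=0.0000 V=0.0000[hold]  S*(8)=65.7903
k=7: j=0 S=38.9714 intr=48.2286 cont=47.7457 V=48.2286[EX]; j=1 S=48.0521 intr=39.1479 cont=38.6650 V=39.1479[EX]; j=2 S=59.2487 intr=27.9513 cont=27.4685 V=27.9513[EX]; j=3 S=73.0541 intr=14.1459 cont=14.1350 V=14.1459[EX]; j=4 S=90.0764 intr=0.0000 cont=3.4921 V=3.4921[hold]; j=5 S=111.0650 intr=0.0000 cont=0.0000 V=0.0000[hold]; j=6 S=136.9441 intr=0.0000 cont=0.0000 V=0.0000[hold]; j=7 S=168.8533 intr=0.0000 cont=0.0000 V=0.0000[hold]  S*(7)=73.0541
k=6: j=0 S=43.2742 intr=43.9258 cont=43.4429 V=43.9258[EX]; j=1 S=53.3575 intr=33.8425 cont=33.3596 V=33.8425[EX]; j=2 S=65.7903 intr=21.4097 cont=20.9269 V=21.4097[EX]; j=3 S=81.1200 intr=6.0800 cont=8.7662 V=8.7662[hold]; j=4 S=100.0217 intr=0.0000 cont=1.7351 V=1.7351[hold]; j=5 S=123.3276 intr=0.0000 cont=0.0000 V=0.0000[hold]; j=6 S=152.0640 intr=0.0000 cont=0.0000 V=0.0000[hold]  S*(6)=65.7903
k=5: j=0 S=48.0521 intr=39.1479 cont=38.6650 V=39.1479[EX]; j=1 S=59.2487 intr=27.9513 cont=27.4685 V=27.9513[EX]; j=2 S=73.0541 intr=14.1459 cont=14.9997 V=14.9997[hold]; j=3 S=90.0764 intr=0.0000 cont=5.2189 V=5.2189[hold]; j=4 S=111.0650 intr=0.0000 cont=0.8621 V=0.8621[hold]; j=5 S=136.9441 intr=0.0000 cont=0.0000 V=0.0000[hold]  S*(5)=59.2487
k=4: j=0 S=53.3575 intr=33.8425 cont=33.3596 V=33.8425[EX]; j=1 S=65.7903 intr=21.4097 cont=21.3517 V=21.4097[EX]; j=2 S=81.1200 intr=6.0800 cont=10.0497 V=10.0497[hold]; j=3 S=100.0217 intr=0.0000 cont=3.0221 V=3.0221[hold]; j=4 S=123.3276 intr=0.0000 cont=0.4283 V=0.4283[hold]  S*(4)=65.7903
k=3: j=0 S=59.2487 intr=27.9513 cont=27.4685 V=27.9513[EX]; j=1 S=73.0541 intr=14.1459 cont=15.6383 V=15.6383[hold]; j=2 S=90.0764 intr=0.0000 cont=6.4970 V=6.4970[hold]; j=3 S=111.0650 intr=0.0000 cont=1.7147 V=1.7147[hold]  S*(3)=59.2487
k=2: j=0 S=65.7903 intr=21.4097 cont=21.6695 V=21.6695[hold]; j=1 S=81.1200 intr=6.0800 cont=11.0030 V=11.0030[hold]; j=2 S=100.0217 intr=0.0000 cont=4.0813 V=4.0813[hold]  S*(2)=-
k=1: j=0 S=73.0541 intr=14.1459 cont=16.2418 V=16.2418[hold]; j=1 S=90.0764 intr=0.0000 cont=7.4978 V=7.4978[hold]  S*(1)=-
k=0: j=0 S=81.1200 intr=6.0800 cont=11.8008 V=11.8008[hold]  S*(0)=-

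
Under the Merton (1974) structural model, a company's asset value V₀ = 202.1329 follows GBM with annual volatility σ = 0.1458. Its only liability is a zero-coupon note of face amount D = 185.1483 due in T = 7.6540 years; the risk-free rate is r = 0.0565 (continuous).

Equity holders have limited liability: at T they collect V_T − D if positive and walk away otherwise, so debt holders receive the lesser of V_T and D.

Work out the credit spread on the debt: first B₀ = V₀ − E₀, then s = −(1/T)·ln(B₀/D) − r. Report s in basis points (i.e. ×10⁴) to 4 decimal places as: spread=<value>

Work the structural quantities from V₀ = 202.1329 against face 185.1483:
d₁ = [ln(V₀/D) + (r + σ²/2)T] / (σ√T)
   = [ln(202.1329/185.1483) + (0.0565 + 0.5·0.1458²)·7.6540] / (0.1458·√7.6540)
   = [0.087768 + 0.513804] / 0.403368 = 1.491372
d₂ = d₁ − σ√T = 1.491372 − 0.403368 = 1.088004
N(d₁) = 0.932068,  N(d₂) = 0.861703,  e^(−rT) = 0.648917
E₀ = V₀·N(d₁) − D·e^(−rT)·N(d₂)
   = 202.1329·0.932068 − 185.1483·0.648917·0.861703 = 84.871582
B₀ = V₀ − E₀ = 202.1329 − 84.871582 = 117.261318
spread = −(1/T)·ln(B₀/D) − r = −(1/7.6540)·ln(117.261318/185.1483) − 0.0565 = 0.00317497
in basis points: 0.00317497 × 10⁴ = 31.7497 bp

spread=31.7497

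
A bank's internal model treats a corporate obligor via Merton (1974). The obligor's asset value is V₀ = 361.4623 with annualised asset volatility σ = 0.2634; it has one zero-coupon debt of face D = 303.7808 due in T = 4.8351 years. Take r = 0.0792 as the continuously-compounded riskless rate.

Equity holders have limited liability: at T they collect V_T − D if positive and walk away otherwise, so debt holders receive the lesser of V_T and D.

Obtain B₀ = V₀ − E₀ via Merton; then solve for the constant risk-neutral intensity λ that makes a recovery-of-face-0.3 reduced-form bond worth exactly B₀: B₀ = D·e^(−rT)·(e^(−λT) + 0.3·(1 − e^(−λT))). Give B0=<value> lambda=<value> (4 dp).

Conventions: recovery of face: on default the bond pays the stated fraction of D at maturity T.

B0=193.2967 lambda=0.0207

Work the structural quantities from V₀ = 361.4623 against face 303.7808:
d₁ = [ln(V₀/D) + (r + σ²/2)T] / (σ√T)
   = [ln(361.4623/303.7808) + (0.0792 + 0.5·0.2634²)·4.8351] / (0.2634·√4.8351)
   = [0.173851 + 0.550668] / 0.579187 = 1.250926
d₂ = d₁ − σ√T = 1.250926 − 0.579187 = 0.671740
N(d₁) = 0.894519,  N(d₂) = 0.749125,  e^(−rT) = 0.681854
E₀ = V₀·N(d₁) − D·e^(−rT)·N(d₂)
   = 361.4623·0.894519 − 303.7808·0.681854·0.749125 = 168.165607
B₀ = V₀ − E₀ = 361.4623 − 168.165607 = 193.296693
e^(−λT) = (B₀·e^(rT)/D − 0.3)/(1 − 0.3) = (193.2967·1.466590/303.7808 − 0.3)/0.7 = 0.90456554
λ = −ln(0.90456554)/4.8351 = 0.020744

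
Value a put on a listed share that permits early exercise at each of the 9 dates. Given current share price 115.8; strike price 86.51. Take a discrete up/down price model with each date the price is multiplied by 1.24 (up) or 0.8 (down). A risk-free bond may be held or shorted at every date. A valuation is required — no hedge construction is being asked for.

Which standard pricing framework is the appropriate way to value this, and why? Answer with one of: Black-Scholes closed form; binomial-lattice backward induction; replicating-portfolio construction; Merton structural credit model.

framework: binomial-lattice backward induction

Key observation: the put (strike 86.51 on spot 115.8) is American-style on a 9-step discrete price model, so the early-exercise decision at every node requires stepwise backward valuation — a closed form cannot price the exercise right.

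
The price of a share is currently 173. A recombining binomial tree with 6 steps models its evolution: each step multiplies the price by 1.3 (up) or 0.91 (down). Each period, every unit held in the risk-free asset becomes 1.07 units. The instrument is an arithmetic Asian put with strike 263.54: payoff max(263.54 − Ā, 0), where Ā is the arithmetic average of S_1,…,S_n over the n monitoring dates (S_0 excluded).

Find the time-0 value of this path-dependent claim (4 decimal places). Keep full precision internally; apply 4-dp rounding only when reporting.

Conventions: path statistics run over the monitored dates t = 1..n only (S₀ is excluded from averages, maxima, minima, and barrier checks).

No-arbitrage gives p* = (R−d)/(u−d) = 0.4103: enumerate every path, weight its payoff by its p*-probability, and discount by R^6.
Enumerate all 2^6 = 64 price paths (U = up ×1.3, D = down ×0.91); each path with k up-moves has probability p*^k·(1−p*)^(6−k).
DDDDDD: Ā=125.9821, payoff=137.5579, prob=0.042071
UDDDDD: Ā=179.9745, payoff=83.5655, prob=0.029267
DUDDDD: Ā=168.7295, payoff=94.8105, prob=0.029267
UUDDDD: Ā=241.0421, payoff=22.4979, prob=0.020359
DDUDDD: Ā=158.4965, payoff=105.0435, prob=0.029267
UDUDDD: Ā=226.4236, payoff=37.1164, prob=0.020359
DUUDDD: Ā=215.1786, payoff=48.3614, prob=0.020359
UUUDDD: Ā=307.3980, payoff=0.0000, prob=0.014163
DDDUDD: Ā=149.1845, payoff=114.3555, prob=0.029267
UDDUDD: Ā=213.1207, payoff=50.4193, prob=0.020359
DUDUDD: Ā=201.8757, payoff=61.6643, prob=0.020359
UUDUDD: Ā=288.3939, payoff=0.0000, prob=0.014163
DDUUDD: Ā=191.6428, payoff=71.8972, prob=0.020359
UDUUDD: Ā=273.7754, payoff=0.0000, prob=0.014163
DUUUDD: Ā=262.5304, payoff=1.0096, prob=0.014163
UUUUDD: Ā=375.0435, payoff=0.0000, prob=0.009853
DDDDUD: Ā=140.7106, payoff=122.8294, prob=0.029267
UDDDUD: Ā=201.0152, payoff=62.5248, prob=0.020359
DUDDUD: Ā=189.7702, payoff=73.7698, prob=0.020359
UUDDUD: Ā=271.1002, payoff=0.0000, prob=0.014163
DDUDUD: Ā=179.5372, payoff=84.0028, prob=0.020359
UDUDUD: Ā=256.4817, payoff=7.0583, prob=0.014163
DUUDUD: Ā=245.2367, payoff=18.3033, prob=0.014163
UUUDUD: Ā=350.3382, payoff=0.0000, prob=0.009853
DDDUUD: Ā=170.2252, payoff=93.3148, prob=0.020359
UDDUUD: Ā=243.1789, payoff=20.3611, prob=0.014163
DUDUUD: Ā=231.9339, payoff=31.6061, prob=0.014163
UUDUUD: Ā=331.3341, payoff=0.0000, prob=0.009853
DDUUUD: Ā=221.7009, payoff=41.8391, prob=0.014163
UDUUUD: Ā=316.7156, payoff=0.0000, prob=0.009853
DUUUUD: Ā=305.4706, payoff=0.0000, prob=0.009853
UUUUUD: Ā=436.3866, payoff=0.0000, prob=0.006854
DDDDDU: Ā=132.9994, payoff=130.5406, prob=0.029267
UDDDDU: Ā=189.9991, payoff=73.5409, prob=0.020359
DUDDDU: Ā=178.7541, payoff=84.7859, prob=0.020359
UUDDDU: Ā=255.3630, payoff=8.1770, prob=0.014163
DDUDDU: Ā=168.5211, payoff=95.0189, prob=0.020359
UDUDDU: Ā=240.7445, payoff=22.7955, prob=0.014163
DUUDDU: Ā=229.4995, payoff=34.0405, prob=0.014163
UUUDDU: Ā=327.8564, payoff=0.0000, prob=0.009853
DDDUDU: Ā=159.2092, payoff=104.3308, prob=0.020359
UDDUDU: Ā=227.4416, payoff=36.0984, prob=0.014163
DUDUDU: Ā=216.1966, payoff=47.3434, prob=0.014163
UUDUDU: Ā=308.8523, payoff=0.0000, prob=0.009853
DDUUDU: Ā=205.9637, payoff=57.5763, prob=0.014163
UDUUDU: Ā=294.2338, payoff=0.0000, prob=0.009853
DUUUDU: Ā=282.9888, payoff=0.0000, prob=0.009853
UUUUDU: Ā=404.2698, payoff=0.0000, prob=0.006854
DDDDUU: Ā=150.7352, payoff=112.8048, prob=0.020359
UDDDUU: Ā=215.3361, payoff=48.2039, prob=0.014163
DUDDUU: Ā=204.0911, payoff=59.4489, prob=0.014163
UUDDUU: Ā=291.5587, payoff=0.0000, prob=0.009853
DDUDUU: Ā=193.8581, payoff=69.6819, prob=0.014163
UDUDUU: Ā=276.9402, payoff=0.0000, prob=0.009853
DUUDUU: Ā=265.6952, payoff=0.0000, prob=0.009853
UUUDUU: Ā=379.5645, payoff=0.0000, prob=0.006854
DDDUUU: Ā=184.5461, payoff=78.9939, prob=0.014163
UDDUUU: Ā=263.6373, payoff=0.0000, prob=0.009853
DUDUUU: Ā=252.3923, payoff=11.1477, prob=0.009853
UUDUUU: Ā=360.5605, payoff=0.0000, prob=0.006854
DDUUUU: Ā=242.1594, payoff=21.3806, prob=0.009853
UDUUUU: Ā=345.9420, payoff=0.0000, prob=0.006854
DUUUUU: Ā=334.6970, payoff=0.0000, prob=0.006854
UUUUUU: Ā=478.1385, payoff=0.0000, prob=0.004768
Price = Σ prob·payoff / R^6 = 55.322558 / 1.500730 = 36.8638

price = 36.8638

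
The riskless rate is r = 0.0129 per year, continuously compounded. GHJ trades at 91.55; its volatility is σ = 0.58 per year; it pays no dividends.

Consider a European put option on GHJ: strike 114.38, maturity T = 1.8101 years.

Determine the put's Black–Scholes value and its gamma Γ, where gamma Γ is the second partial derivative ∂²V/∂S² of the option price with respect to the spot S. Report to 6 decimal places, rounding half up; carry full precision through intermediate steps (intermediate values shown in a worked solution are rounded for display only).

σ√T = 0.58·√1.8101 = 0.780332
d₁ = (ln(S/K) + (r+σ²/2)T) / (σ√T) = (ln(91.55/114.38) + (0.0129+0.58²/2)·1.8101) / 0.780332 = (-0.222641 + 0.327809) / 0.780332 = 0.134774
d₂ = d₁ − σ√T = 0.134774 − 0.780332 = -0.645558
e^{−rT} = 0.976920
N(−d₁) = 0.446395,  N(−d₂) = 0.740717
Put price V = K·e^{−rT}·N(−d₂) − S·N(−d₁) = 82.767841 − 40.867501 = 41.900340
φ(d₁) = (1/√(2π))·e^{−d₁²/2} = 0.395336
Γ = φ(d₁) / (S·σ·√T) = 0.005534

price = 41.900340
Γ = 0.005534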